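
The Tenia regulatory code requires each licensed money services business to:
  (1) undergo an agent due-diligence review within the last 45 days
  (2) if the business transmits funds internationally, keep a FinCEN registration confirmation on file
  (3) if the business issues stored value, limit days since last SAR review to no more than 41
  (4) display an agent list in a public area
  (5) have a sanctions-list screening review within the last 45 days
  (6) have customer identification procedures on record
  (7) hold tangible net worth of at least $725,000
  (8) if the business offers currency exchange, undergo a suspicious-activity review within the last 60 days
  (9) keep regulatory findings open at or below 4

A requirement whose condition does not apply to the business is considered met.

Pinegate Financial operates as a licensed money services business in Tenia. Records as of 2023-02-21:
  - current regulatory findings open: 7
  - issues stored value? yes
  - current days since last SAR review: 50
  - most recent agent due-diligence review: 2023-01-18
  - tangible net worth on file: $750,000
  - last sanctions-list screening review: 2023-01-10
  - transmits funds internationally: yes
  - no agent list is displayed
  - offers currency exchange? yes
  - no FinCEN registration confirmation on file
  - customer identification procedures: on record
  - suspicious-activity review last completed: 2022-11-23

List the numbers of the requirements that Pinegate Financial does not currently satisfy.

2, 3, 4, 8, 9

1. agent due-diligence review 34 days ago vs limit 45 → met
2. condition 'transmits funds internationally' holds; FinCEN registration confirmation absent → not met
3. condition 'issues stored value' holds; days since last SAR review 50 > 41 → not met
4. agent list absent → not met
5. sanctions-list screening review 42 days ago vs limit 45 → met
6. customer identification procedures present → met
7. tangible net worth $750,000 ≥ $725,000 → met
8. condition 'offers currency exchange' holds; suspicious-activity review 90 days ago vs limit 60 → not met
9. regulatory findings open 7 > 4 → not met
Not met: 2, 3, 4, 8, 9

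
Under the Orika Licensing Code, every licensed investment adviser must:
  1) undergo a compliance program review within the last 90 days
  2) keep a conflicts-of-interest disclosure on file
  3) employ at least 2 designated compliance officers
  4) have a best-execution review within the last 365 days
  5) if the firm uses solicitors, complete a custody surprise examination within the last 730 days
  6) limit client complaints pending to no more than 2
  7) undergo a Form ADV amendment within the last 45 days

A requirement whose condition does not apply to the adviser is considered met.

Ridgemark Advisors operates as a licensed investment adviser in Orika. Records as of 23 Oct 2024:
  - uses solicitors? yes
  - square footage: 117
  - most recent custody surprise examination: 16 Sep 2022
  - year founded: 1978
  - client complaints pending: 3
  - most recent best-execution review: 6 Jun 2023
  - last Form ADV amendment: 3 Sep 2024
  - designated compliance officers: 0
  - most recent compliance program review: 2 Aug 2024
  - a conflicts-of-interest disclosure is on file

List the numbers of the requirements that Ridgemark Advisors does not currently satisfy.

1. compliance program review 82 days ago vs limit 90 → met
2. conflicts-of-interest disclosure present → met
3. designated compliance officers 0 < 2 → not met
4. best-execution review 505 days ago vs limit 365 → not met
5. condition 'uses solicitors' holds; custody surprise examination 768 days ago vs limit 730 → not met
6. client complaints pending 3 > 2 → not met
7. Form ADV amendment 50 days ago vs limit 45 → not met
Not met: 3, 4, 5, 6, 7

3, 4, 5, 6, 7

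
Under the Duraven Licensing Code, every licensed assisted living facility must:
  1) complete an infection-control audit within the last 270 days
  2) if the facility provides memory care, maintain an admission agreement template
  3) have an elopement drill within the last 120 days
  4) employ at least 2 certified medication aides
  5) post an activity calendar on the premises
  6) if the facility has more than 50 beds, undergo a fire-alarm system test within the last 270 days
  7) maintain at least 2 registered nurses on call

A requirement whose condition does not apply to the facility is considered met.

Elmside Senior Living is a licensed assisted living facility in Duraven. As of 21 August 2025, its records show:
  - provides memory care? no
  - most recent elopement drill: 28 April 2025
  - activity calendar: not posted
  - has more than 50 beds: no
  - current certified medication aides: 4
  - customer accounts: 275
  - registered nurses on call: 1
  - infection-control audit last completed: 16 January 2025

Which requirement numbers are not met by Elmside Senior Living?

1. infection-control audit 217 days ago vs limit 270 → met
2. condition 'provides memory care' does not hold → requirement n/a → met
3. elopement drill 115 days ago vs limit 120 → met
4. certified medication aides 4 ≥ 2 → met
5. activity calendar absent → not met
6. condition 'has more than 50 beds' does not hold → requirement n/a → met
7. registered nurses on call 1 < 2 → not met
Not met: 5, 7

5, 7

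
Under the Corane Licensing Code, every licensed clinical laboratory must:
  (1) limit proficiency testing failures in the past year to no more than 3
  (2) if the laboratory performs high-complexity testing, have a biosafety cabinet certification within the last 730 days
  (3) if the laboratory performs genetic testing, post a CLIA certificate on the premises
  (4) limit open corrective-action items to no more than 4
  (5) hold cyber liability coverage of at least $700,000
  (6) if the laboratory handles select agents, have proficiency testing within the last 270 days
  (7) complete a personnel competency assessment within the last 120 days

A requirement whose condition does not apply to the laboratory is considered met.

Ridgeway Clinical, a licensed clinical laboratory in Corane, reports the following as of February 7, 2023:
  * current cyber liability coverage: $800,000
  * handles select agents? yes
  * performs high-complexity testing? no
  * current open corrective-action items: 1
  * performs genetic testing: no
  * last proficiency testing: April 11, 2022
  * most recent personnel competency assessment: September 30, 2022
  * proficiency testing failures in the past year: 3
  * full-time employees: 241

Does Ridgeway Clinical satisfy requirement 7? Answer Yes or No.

7. personnel competency assessment 130 days ago vs limit 120 → not met

No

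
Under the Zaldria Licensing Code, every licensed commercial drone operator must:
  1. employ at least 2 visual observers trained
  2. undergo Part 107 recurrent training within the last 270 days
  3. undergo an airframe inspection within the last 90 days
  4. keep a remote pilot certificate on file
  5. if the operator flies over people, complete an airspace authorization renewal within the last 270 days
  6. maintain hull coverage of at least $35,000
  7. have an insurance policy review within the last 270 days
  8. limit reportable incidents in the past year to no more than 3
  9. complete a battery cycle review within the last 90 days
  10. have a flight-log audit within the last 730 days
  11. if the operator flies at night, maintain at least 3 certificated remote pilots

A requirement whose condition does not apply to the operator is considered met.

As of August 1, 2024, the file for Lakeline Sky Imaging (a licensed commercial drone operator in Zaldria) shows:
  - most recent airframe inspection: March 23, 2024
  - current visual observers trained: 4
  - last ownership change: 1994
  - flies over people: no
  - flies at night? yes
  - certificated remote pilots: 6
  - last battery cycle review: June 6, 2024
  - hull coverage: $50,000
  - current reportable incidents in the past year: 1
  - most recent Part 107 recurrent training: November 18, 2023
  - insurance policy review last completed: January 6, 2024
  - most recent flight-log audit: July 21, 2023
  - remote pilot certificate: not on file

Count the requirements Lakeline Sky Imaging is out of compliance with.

2

1. visual observers trained 4 ≥ 2 → met
2. Part 107 recurrent training 257 days ago vs limit 270 → met
3. airframe inspection 131 days ago vs limit 90 → not met
4. remote pilot certificate absent → not met
5. condition 'flies over people' does not hold → requirement n/a → met
6. hull coverage $50,000 ≥ $35,000 → met
7. insurance policy review 208 days ago vs limit 270 → met
8. reportable incidents in the past year 1 ≤ 3 → met
9. battery cycle review 56 days ago vs limit 90 → met
10. flight-log audit 377 days ago vs limit 730 → met
11. condition 'flies at night' holds; certificated remote pilots 6 ≥ 3 → met
Not met: 2 of 11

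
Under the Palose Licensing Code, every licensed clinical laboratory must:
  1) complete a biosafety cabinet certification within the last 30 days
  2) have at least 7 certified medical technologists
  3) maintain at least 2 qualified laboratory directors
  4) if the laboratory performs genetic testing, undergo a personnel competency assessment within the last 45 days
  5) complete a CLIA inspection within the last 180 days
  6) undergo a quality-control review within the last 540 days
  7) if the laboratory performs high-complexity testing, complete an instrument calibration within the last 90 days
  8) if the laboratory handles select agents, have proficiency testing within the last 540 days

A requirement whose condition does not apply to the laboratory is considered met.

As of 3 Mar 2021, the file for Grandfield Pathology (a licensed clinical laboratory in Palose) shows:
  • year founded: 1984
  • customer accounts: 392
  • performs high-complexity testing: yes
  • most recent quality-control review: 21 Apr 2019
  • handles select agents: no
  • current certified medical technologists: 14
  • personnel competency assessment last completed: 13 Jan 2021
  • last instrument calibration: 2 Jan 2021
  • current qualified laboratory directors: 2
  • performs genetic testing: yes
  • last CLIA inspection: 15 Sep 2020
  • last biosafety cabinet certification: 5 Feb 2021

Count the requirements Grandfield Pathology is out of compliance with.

1. biosafety cabinet certification 26 days ago vs limit 30 → met
2. certified medical technologists 14 ≥ 7 → met
3. qualified laboratory directors 2 ≥ 2 → met
4. condition 'performs genetic testing' holds; personnel competency assessment 49 days ago vs limit 45 → not met
5. CLIA inspection 169 days ago vs limit 180 → met
6. quality-control review 682 days ago vs limit 540 → not met
7. condition 'performs high-complexity testing' holds; instrument calibration 60 days ago vs limit 90 → met
8. condition 'handles select agents' does not hold → requirement n/a → met
Not met: 2 of 8

2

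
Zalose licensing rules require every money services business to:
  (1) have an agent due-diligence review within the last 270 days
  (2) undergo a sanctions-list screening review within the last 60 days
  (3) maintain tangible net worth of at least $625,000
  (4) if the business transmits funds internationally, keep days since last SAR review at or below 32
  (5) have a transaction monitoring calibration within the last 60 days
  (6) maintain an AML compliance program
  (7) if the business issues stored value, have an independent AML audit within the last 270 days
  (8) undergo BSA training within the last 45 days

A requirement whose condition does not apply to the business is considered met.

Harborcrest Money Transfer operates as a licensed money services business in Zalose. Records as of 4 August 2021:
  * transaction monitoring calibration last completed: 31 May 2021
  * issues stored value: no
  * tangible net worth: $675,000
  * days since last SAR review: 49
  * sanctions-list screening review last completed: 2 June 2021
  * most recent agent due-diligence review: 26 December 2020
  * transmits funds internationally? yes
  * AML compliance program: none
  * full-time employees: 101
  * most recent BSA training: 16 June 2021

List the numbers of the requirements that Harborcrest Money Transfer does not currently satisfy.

1. agent due-diligence review 221 days ago vs limit 270 → met
2. sanctions-list screening review 63 days ago vs limit 60 → not met
3. tangible net worth $675,000 ≥ $625,000 → met
4. condition 'transmits funds internationally' holds; days since last SAR review 49 > 32 → not met
5. transaction monitoring calibration 65 days ago vs limit 60 → not met
6. AML compliance program absent → not met
7. condition 'issues stored value' does not hold → requirement n/a → met
8. BSA training 49 days ago vs limit 45 → not met
Not met: 2, 4, 5, 6, 8

2, 4, 5, 6, 8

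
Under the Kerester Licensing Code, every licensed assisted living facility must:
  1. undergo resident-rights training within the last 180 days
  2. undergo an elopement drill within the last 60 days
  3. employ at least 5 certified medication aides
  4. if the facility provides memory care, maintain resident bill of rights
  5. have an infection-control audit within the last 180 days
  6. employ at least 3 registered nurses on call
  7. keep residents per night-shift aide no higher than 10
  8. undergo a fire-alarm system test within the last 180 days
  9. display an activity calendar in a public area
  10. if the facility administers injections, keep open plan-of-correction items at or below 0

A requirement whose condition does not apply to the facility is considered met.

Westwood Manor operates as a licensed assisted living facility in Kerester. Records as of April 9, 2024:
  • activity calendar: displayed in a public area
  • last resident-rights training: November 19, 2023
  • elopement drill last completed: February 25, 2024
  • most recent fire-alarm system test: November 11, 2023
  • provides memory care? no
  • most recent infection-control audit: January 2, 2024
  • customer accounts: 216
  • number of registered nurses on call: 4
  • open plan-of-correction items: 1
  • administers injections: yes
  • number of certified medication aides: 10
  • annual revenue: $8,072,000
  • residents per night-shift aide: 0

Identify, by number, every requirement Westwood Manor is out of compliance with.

1. resident-rights training 142 days ago vs limit 180 → met
2. elopement drill 44 days ago vs limit 60 → met
3. certified medication aides 10 ≥ 5 → met
4. condition 'provides memory care' does not hold → requirement n/a → met
5. infection-control audit 98 days ago vs limit 180 → met
6. registered nurses on call 4 ≥ 3 → met
7. residents per night-shift aide 0 ≤ 10 → met
8. fire-alarm system test 150 days ago vs limit 180 → met
9. activity calendar present → met
10. condition 'administers injections' holds; open plan-of-correction items 1 > 0 → not met
Not met: 10

10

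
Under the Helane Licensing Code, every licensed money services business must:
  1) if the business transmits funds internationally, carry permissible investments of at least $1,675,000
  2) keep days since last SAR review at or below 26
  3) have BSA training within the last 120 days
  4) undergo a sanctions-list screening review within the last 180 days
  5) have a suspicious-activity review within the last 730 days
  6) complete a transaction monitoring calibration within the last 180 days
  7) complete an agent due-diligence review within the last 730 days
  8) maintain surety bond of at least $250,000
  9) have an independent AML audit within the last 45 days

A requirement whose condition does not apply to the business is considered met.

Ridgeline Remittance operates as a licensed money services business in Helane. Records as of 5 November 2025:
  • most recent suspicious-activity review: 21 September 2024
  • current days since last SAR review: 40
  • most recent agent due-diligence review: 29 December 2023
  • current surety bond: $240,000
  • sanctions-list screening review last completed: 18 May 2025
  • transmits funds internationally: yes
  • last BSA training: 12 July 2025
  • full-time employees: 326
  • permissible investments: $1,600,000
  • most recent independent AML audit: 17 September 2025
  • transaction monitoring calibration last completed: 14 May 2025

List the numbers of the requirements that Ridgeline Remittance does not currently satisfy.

1. condition 'transmits funds internationally' holds; permissible investments $1,600,000 < $1,675,000 → not met
2. days since last SAR review 40 > 26 → not met
3. BSA training 116 days ago vs limit 120 → met
4. sanctions-list screening review 171 days ago vs limit 180 → met
5. suspicious-activity review 410 days ago vs limit 730 → met
6. transaction monitoring calibration 175 days ago vs limit 180 → met
7. agent due-diligence review 677 days ago vs limit 730 → met
8. surety bond $240,000 < $250,000 → not met
9. independent AML audit 49 days ago vs limit 45 → not met
Not met: 1, 2, 8, 9

1, 2, 8, 9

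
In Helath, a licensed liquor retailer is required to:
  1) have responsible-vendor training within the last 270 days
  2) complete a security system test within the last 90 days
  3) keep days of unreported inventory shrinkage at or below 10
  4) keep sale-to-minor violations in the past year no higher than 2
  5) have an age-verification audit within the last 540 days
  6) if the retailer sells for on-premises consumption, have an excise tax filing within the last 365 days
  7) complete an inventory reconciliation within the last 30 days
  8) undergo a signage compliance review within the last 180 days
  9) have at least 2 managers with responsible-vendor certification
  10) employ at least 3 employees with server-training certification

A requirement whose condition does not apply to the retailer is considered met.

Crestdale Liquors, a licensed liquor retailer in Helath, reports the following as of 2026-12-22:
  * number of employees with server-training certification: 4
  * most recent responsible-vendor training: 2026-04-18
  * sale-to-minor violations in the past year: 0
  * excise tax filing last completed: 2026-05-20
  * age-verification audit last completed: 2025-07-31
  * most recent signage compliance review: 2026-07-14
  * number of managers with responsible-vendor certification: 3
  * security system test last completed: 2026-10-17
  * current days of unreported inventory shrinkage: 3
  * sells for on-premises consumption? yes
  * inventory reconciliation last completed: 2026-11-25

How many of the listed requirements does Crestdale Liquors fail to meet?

0

1. responsible-vendor training 248 days ago vs limit 270 → met
2. security system test 66 days ago vs limit 90 → met
3. days of unreported inventory shrinkage 3 ≤ 10 → met
4. sale-to-minor violations in the past year 0 ≤ 2 → met
5. age-verification audit 509 days ago vs limit 540 → met
6. condition 'sells for on-premises consumption' holds; excise tax filing 216 days ago vs limit 365 → met
7. inventory reconciliation 27 days ago vs limit 30 → met
8. signage compliance review 161 days ago vs limit 180 → met
9. managers with responsible-vendor certification 3 ≥ 2 → met
10. employees with server-training certification 4 ≥ 3 → met
Not met: 0 of 10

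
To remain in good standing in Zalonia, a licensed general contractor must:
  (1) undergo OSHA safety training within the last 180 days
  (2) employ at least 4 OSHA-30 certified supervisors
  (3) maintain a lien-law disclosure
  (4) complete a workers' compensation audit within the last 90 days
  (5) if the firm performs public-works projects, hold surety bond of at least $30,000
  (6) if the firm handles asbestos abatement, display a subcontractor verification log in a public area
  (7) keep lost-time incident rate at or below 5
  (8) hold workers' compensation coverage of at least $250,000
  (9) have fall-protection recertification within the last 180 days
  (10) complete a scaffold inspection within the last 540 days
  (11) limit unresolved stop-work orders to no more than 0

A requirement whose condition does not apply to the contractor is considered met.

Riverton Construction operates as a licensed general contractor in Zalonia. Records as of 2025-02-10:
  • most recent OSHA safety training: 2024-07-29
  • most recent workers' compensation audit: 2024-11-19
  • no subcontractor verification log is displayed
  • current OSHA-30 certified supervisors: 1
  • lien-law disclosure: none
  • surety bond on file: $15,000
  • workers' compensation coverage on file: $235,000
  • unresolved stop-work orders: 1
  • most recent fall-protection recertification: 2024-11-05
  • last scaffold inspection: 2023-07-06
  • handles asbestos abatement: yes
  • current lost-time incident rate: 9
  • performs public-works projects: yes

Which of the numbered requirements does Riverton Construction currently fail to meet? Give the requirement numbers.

1, 2, 3, 5, 6, 7, 8, 10, 11

1. OSHA safety training 196 days ago vs limit 180 → not met
2. OSHA-30 certified supervisors 1 < 4 → not met
3. lien-law disclosure absent → not met
4. workers' compensation audit 83 days ago vs limit 90 → met
5. condition 'performs public-works projects' holds; surety bond $15,000 < $30,000 → not met
6. condition 'handles asbestos abatement' holds; subcontractor verification log absent → not met
7. lost-time incident rate 9 > 5 → not met
8. workers' compensation coverage $235,000 < $250,000 → not met
9. fall-protection recertification 97 days ago vs limit 180 → met
10. scaffold inspection 585 days ago vs limit 540 → not met
11. unresolved stop-work orders 1 > 0 → not met
Not met: 1, 2, 3, 5, 6, 7, 8, 10, 11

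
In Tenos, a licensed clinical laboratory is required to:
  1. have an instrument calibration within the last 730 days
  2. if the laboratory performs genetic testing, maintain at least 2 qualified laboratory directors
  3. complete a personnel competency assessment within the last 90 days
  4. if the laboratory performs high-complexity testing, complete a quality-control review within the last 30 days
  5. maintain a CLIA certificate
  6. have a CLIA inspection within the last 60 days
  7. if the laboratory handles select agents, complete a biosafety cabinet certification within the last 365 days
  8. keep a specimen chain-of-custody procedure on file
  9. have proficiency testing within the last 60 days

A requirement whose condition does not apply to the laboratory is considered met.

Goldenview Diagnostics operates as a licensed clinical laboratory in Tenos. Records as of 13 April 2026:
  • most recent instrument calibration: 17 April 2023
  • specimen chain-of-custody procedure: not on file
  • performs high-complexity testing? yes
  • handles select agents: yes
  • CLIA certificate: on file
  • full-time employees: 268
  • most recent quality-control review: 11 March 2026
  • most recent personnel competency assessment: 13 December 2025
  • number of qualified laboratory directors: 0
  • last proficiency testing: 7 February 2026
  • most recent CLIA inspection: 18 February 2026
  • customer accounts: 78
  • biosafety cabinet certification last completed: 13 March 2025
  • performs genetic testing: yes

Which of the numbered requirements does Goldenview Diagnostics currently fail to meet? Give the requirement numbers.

1. instrument calibration 1092 days ago vs limit 730 → not met
2. condition 'performs genetic testing' holds; qualified laboratory directors 0 < 2 → not met
3. personnel competency assessment 121 days ago vs limit 90 → not met
4. condition 'performs high-complexity testing' holds; quality-control review 33 days ago vs limit 30 → not met
5. CLIA certificate present → met
6. CLIA inspection 54 days ago vs limit 60 → met
7. condition 'handles select agents' holds; biosafety cabinet certification 396 days ago vs limit 365 → not met
8. specimen chain-of-custody procedure absent → not met
9. proficiency testing 65 days ago vs limit 60 → not met
Not met: 1, 2, 3, 4, 7, 8, 9

1, 2, 3, 4, 7, 8, 9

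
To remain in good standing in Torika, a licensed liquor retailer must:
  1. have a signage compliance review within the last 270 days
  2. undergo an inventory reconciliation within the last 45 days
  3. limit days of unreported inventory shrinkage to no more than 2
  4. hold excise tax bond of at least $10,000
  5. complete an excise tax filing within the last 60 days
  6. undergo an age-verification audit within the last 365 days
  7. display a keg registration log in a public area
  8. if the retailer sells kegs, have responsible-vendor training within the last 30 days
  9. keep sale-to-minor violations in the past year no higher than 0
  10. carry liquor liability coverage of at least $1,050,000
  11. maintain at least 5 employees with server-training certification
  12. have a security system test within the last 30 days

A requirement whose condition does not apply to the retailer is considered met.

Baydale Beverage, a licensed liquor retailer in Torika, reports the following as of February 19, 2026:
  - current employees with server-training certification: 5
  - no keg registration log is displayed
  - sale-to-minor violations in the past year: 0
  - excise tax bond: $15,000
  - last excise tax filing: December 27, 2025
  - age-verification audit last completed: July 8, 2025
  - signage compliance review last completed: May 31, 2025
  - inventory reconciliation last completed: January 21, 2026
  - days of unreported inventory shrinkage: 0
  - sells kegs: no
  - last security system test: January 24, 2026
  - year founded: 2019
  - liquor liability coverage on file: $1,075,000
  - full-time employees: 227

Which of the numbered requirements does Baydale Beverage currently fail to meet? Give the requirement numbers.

7

1. signage compliance review 264 days ago vs limit 270 → met
2. inventory reconciliation 29 days ago vs limit 45 → met
3. days of unreported inventory shrinkage 0 ≤ 2 → met
4. excise tax bond $15,000 ≥ $10,000 → met
5. excise tax filing 54 days ago vs limit 60 → met
6. age-verification audit 226 days ago vs limit 365 → met
7. keg registration log absent → not met
8. condition 'sells kegs' does not hold → requirement n/a → met
9. sale-to-minor violations in the past year 0 ≤ 0 → met
10. liquor liability coverage $1,075,000 ≥ $1,050,000 → met
11. employees with server-training certification 5 ≥ 5 → met
12. security system test 26 days ago vs limit 30 → met
Not met: 7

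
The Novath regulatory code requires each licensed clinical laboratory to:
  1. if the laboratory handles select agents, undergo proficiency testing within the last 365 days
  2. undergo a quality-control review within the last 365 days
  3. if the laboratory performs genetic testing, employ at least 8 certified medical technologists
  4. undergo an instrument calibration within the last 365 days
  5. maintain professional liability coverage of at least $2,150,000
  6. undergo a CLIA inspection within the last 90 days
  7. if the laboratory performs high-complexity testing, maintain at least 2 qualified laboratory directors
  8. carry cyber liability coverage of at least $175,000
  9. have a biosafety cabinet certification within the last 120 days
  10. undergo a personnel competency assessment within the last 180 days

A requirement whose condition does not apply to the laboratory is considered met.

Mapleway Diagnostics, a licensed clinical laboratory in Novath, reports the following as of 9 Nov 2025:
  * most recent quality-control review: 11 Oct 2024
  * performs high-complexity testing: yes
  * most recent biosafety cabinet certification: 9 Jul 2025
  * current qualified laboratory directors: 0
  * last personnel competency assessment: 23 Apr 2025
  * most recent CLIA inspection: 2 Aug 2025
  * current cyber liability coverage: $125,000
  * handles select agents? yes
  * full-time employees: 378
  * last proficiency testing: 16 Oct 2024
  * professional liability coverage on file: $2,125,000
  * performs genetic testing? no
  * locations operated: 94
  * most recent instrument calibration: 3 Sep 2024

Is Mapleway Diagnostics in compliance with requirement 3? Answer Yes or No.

3. condition 'performs genetic testing' does not hold → requirement n/a → met

Yes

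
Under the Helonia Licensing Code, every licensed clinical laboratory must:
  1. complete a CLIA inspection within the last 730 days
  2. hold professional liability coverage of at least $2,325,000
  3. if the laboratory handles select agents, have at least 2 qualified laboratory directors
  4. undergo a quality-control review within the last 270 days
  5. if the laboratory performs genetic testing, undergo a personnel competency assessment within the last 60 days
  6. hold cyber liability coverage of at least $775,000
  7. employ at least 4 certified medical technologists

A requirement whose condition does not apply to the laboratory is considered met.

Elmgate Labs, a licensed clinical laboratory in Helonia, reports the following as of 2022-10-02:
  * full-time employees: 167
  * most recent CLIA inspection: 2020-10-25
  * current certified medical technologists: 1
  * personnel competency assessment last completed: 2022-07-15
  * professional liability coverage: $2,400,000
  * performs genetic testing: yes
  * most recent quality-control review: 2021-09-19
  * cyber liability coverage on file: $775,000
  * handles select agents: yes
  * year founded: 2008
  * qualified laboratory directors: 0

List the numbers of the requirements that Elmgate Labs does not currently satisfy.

3, 4, 5, 7

1. CLIA inspection 707 days ago vs limit 730 → met
2. professional liability coverage $2,400,000 ≥ $2,325,000 → met
3. condition 'handles select agents' holds; qualified laboratory directors 0 < 2 → not met
4. quality-control review 378 days ago vs limit 270 → not met
5. condition 'performs genetic testing' holds; personnel competency assessment 79 days ago vs limit 60 → not met
6. cyber liability coverage $775,000 ≥ $775,000 → met
7. certified medical technologists 1 < 4 → not met
Not met: 3, 4, 5, 7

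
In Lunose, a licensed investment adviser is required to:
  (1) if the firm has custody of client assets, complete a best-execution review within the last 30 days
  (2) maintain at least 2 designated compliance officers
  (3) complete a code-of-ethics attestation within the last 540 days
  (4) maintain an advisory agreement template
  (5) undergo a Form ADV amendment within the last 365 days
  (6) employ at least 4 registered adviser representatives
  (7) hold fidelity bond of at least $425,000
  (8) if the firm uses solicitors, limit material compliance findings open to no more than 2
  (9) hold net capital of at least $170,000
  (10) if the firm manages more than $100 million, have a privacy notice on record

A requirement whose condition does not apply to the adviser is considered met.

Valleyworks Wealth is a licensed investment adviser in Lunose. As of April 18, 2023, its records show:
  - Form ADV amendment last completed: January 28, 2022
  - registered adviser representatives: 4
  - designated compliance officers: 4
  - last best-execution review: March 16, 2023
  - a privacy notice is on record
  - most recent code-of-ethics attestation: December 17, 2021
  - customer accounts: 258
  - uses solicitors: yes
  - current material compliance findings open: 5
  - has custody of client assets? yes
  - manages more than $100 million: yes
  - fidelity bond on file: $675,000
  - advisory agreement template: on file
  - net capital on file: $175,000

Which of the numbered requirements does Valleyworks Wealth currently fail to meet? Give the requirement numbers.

1. condition 'has custody of client assets' holds; best-execution review 33 days ago vs limit 30 → not met
2. designated compliance officers 4 ≥ 2 → met
3. code-of-ethics attestation 487 days ago vs limit 540 → met
4. advisory agreement template present → met
5. Form ADV amendment 445 days ago vs limit 365 → not met
6. registered adviser representatives 4 ≥ 4 → met
7. fidelity bond $675,000 ≥ $425,000 → met
8. condition 'uses solicitors' holds; material compliance findings open 5 > 2 → not met
9. net capital $175,000 ≥ $170,000 → met
10. condition 'manages more than $100 million' holds; privacy notice present → met
Not met: 1, 5, 8

1, 5, 8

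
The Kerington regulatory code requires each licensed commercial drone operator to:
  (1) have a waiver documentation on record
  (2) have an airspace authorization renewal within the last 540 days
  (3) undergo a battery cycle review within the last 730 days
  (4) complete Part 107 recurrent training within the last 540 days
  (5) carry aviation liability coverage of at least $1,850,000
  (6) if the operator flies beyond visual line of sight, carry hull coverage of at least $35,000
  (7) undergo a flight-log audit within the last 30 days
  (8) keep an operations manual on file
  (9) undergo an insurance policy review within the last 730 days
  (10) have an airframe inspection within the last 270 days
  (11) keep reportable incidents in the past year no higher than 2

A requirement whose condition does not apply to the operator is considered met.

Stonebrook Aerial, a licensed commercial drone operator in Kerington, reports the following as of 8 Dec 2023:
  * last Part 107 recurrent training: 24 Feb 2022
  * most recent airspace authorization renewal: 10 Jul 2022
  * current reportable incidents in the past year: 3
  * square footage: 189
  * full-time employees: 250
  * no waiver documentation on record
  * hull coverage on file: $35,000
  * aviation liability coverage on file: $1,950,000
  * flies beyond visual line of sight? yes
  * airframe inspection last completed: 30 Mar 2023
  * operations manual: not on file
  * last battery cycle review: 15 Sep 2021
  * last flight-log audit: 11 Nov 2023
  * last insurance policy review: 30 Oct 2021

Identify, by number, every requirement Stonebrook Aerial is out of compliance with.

1, 3, 4, 8, 9, 11

1. waiver documentation absent → not met
2. airspace authorization renewal 516 days ago vs limit 540 → met
3. battery cycle review 814 days ago vs limit 730 → not met
4. Part 107 recurrent training 652 days ago vs limit 540 → not met
5. aviation liability coverage $1,950,000 ≥ $1,850,000 → met
6. condition 'flies beyond visual line of sight' holds; hull coverage $35,000 ≥ $35,000 → met
7. flight-log audit 27 days ago vs limit 30 → met
8. operations manual absent → not met
9. insurance policy review 769 days ago vs limit 730 → not met
10. airframe inspection 253 days ago vs limit 270 → met
11. reportable incidents in the past year 3 > 2 → not met
Not met: 1, 3, 4, 8, 9, 11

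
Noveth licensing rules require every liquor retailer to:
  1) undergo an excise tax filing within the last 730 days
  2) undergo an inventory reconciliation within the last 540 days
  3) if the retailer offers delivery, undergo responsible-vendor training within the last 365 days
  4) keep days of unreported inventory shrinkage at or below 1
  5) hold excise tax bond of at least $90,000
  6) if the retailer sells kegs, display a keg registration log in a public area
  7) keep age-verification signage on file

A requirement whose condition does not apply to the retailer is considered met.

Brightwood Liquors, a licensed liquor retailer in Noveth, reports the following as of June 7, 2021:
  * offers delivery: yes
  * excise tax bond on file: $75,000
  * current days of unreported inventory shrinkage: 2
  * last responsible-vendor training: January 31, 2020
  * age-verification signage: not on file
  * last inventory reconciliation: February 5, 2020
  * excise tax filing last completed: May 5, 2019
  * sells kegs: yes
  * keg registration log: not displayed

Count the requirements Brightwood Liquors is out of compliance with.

1. excise tax filing 764 days ago vs limit 730 → not met
2. inventory reconciliation 488 days ago vs limit 540 → met
3. condition 'offers delivery' holds; responsible-vendor training 493 days ago vs limit 365 → not met
4. days of unreported inventory shrinkage 2 > 1 → not met
5. excise tax bond $75,000 < $90,000 → not met
6. condition 'sells kegs' holds; keg registration log absent → not met
7. age-verification signage absent → not met
Not met: 6 of 7

6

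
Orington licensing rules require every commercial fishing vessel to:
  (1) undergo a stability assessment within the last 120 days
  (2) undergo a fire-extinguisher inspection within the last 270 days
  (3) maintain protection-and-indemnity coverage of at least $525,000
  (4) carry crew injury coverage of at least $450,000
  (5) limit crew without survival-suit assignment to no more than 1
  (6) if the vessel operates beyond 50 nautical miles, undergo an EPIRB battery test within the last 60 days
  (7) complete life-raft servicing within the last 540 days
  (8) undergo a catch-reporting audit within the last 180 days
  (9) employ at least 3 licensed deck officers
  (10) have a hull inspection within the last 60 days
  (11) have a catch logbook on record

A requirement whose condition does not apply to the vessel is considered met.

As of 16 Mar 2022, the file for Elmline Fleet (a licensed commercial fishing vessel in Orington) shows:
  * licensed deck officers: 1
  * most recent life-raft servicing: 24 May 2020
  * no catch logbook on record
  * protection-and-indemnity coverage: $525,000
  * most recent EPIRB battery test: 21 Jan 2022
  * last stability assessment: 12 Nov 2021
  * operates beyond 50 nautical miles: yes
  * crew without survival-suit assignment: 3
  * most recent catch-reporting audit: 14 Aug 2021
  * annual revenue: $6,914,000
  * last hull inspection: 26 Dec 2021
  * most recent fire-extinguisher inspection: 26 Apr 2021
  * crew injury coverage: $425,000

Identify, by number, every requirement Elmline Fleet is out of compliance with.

1. stability assessment 124 days ago vs limit 120 → not met
2. fire-extinguisher inspection 324 days ago vs limit 270 → not met
3. protection-and-indemnity coverage $525,000 ≥ $525,000 → met
4. crew injury coverage $425,000 < $450,000 → not met
5. crew without survival-suit assignment 3 > 1 → not met
6. condition 'operates beyond 50 nautical miles' holds; EPIRB battery test 54 days ago vs limit 60 → met
7. life-raft servicing 661 days ago vs limit 540 → not met
8. catch-reporting audit 214 days ago vs limit 180 → not met
9. licensed deck officers 1 < 3 → not met
10. hull inspection 80 days ago vs limit 60 → not met
11. catch logbook absent → not met
Not met: 1, 2, 4, 5, 7, 8, 9, 10, 11

1, 2, 4, 5, 7, 8, 9, 10, 11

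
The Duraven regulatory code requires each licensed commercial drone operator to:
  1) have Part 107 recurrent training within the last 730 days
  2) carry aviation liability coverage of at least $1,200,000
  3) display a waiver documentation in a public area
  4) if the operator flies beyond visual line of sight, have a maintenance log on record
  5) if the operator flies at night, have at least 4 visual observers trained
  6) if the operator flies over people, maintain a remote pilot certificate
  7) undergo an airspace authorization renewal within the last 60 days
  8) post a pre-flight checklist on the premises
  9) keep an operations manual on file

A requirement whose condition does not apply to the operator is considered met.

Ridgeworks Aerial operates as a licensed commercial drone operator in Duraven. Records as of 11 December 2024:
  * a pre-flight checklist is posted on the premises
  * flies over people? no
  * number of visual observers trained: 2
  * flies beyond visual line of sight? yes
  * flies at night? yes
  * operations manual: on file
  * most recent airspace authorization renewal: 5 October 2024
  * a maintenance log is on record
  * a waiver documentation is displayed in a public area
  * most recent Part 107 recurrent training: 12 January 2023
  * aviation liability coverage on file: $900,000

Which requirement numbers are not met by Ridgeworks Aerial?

2, 5, 7

1. Part 107 recurrent training 699 days ago vs limit 730 → met
2. aviation liability coverage $900,000 < $1,200,000 → not met
3. waiver documentation present → met
4. condition 'flies beyond visual line of sight' holds; maintenance log present → met
5. condition 'flies at night' holds; visual observers trained 2 < 4 → not met
6. condition 'flies over people' does not hold → requirement n/a → met
7. airspace authorization renewal 67 days ago vs limit 60 → not met
8. pre-flight checklist present → met
9. operations manual present → met
Not met: 2, 5, 7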